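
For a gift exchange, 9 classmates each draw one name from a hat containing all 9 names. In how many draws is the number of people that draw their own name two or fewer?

333737

# with exactly i fixed is C(9,i)·!(9-i); sum over i=0..2:
  i=0: C(9,0)·!9 = 1·133496 = 133496
  i=1: C(9,1)·!8 = 9·14833 = 133497
  i=2: C(9,2)·!7 = 36·1854 = 66744
Total = 333737.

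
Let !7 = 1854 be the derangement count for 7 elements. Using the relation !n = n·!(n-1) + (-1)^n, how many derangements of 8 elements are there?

14833

!8 = 8·1854 + 1 = 14833.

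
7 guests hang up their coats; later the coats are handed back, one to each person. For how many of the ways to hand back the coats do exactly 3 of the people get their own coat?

Pick the 3 fixed positions: C(7,3) = 35 ways.
The other 4 form a derangement: !4 = 9.
Total: 35 × 9 = 315.

315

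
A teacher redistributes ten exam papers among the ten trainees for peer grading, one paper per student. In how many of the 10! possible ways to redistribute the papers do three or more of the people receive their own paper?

# with exactly i fixed is C(10,i)·!(10-i); sum over i=3..10:
  i=3: C(10,3)·!7 = 120·1854 = 222480
  i=4: C(10,4)·!6 = 210·265 = 55650
  i=5: C(10,5)·!5 = 252·44 = 11088
  i=6: C(10,6)·!4 = 210·9 = 1890
  i=7: C(10,7)·!3 = 120·2 = 240
  i=8: C(10,8)·!2 = 45·1 = 45
  i=9: C(10,9)·!1 = 10·0 = 0
  i=10: C(10,10)·!0 = 1·1 = 1
Total = 291394.

291394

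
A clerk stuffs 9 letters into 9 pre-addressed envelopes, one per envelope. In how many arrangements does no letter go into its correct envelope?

133496

!9 is the nearest integer to 9!/e.
9! = 362880, and 362880/e ≈ 133496.09, so !9 = 133496.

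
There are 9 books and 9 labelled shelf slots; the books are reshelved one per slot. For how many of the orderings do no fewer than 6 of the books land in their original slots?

Sum C(9,i)·!(9-i) for i = 6..9:
  i=6: C(9,6)·!3 = 84·2 = 168
  i=7: C(9,7)·!2 = 36·1 = 36
  i=8: C(9,8)·!1 = 9·0 = 0
  i=9: C(9,9)·!0 = 1·1 = 1
Total = 205.

205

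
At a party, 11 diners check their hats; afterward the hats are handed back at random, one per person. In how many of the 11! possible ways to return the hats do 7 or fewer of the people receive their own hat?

Sum C(11,i)·!(11-i) for i = 0..7:
  i=0: C(11,0)·!11 = 1·14684570 = 14684570
  i=1: C(11,1)·!10 = 11·1334961 = 14684571
  i=2: C(11,2)·!9 = 55·133496 = 7342280
  i=3: C(11,3)·!8 = 165·14833 = 2447445
  i=4: C(11,4)·!7 = 330·1854 = 611820
  i=5: C(11,5)·!6 = 462·265 = 122430
  i=6: C(11,6)·!5 = 462·44 = 20328
  i=7: C(11,7)·!4 = 330·9 = 2970
Total = 39916414.

39916414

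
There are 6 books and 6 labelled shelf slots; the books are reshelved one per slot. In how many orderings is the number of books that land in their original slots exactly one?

264

Choose which one of the 6 is fixed: C(6,1) = 6.
The other 5 form a derangement: !5 = 44.
Total: 6 × 44 = 264.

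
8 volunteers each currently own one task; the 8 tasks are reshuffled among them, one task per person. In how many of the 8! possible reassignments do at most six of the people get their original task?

# with exactly i fixed is C(8,i)·!(8-i); sum over i=0..6:
  i=0: C(8,0)·!8 = 1·14833 = 14833
  i=1: C(8,1)·!7 = 8·1854 = 14832
  i=2: C(8,2)·!6 = 28·265 = 7420
  i=3: C(8,3)·!5 = 56·44 = 2464
  i=4: C(8,4)·!4 = 70·9 = 630
  i=5: C(8,5)·!3 = 56·2 = 112
  i=6: C(8,6)·!2 = 28·1 = 28
Total = 40319.

40319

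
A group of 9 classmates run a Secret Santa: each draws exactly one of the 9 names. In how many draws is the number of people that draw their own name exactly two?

66744

Choose which 2 of the 9 are fixed: C(9,2) = 36.
The other 7 form a derangement: !7 = 1854.
Total: 36 × 1854 = 66744.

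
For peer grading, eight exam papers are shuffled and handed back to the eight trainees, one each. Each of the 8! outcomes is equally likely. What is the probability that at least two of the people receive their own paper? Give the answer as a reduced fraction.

Favorable outcomes: Σ_{i≥2} C(8,i)·!(8-i) = 28·265 + 56·44 + 70·9 + 56·2 + 28·1 + 8·0 + 1·1 = 10655.
Total outcomes: 8! = 40320.
Probability = 10655/40320 = 2131/8064.

2131/8064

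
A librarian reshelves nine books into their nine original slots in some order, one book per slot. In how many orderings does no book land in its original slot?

The subfactorial !9 = [9!/e] (nearest integer).
9! = 362880, and 362880/e ≈ 133496.09, so !9 = 133496.

133496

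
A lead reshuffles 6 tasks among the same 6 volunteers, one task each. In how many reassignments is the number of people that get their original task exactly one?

Choose which one of the 6 is fixed: C(6,1) = 6.
The other 5 form a derangement: !5 = 44.
Total: 6 × 44 = 264.

264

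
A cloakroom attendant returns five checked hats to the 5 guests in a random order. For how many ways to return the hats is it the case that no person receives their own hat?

44

!5 = 5! · Σ_{k=0}^{5} (-1)^k/k!
= 5! - 5!/1! + 5!/2! - 5!/3! + 5!/4! - 5!/5!
= 120 - 120 + 60 - 20 + 5 - 1
= 44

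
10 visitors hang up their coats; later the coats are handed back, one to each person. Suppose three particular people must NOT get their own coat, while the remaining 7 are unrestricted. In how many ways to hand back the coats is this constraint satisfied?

Inclusion-exclusion on the 3 forbidden self-matches:
Σ_{j=0}^{3} (-1)^j C(3,j)(10-j)!
= C(3,0)·10! - C(3,1)·9! + C(3,2)·8! - C(3,3)·7!
= 3628800 - 1088640 + 120960 - 5040
= 2656080

2656080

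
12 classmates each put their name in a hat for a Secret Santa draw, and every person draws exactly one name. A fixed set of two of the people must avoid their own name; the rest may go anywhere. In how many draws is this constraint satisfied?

402796800

Let A_j be the event that the j-th constrained one is fixed. By inclusion-exclusion over the 2 events:
Σ_{j=0}^{2} (-1)^j C(2,j)(12-j)!
= C(2,0)·12! - C(2,1)·11! + C(2,2)·10!
= 479001600 - 79833600 + 3628800
= 402796800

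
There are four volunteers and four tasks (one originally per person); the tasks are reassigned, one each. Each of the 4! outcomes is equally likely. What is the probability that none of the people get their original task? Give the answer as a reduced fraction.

Favorable outcomes: !4 = 9.
Total outcomes: 4! = 24.
Probability = 9/24 = 3/8.

3/8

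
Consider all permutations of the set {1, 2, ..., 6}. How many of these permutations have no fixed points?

265

The subfactorial !6 = [6!/e] (nearest integer).
6! = 720, and 720/e ≈ 264.87, so !6 = 265.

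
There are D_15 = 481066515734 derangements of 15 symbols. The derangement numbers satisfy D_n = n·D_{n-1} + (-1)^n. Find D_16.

D_16 = 16·481066515734 + 1 = 7697064251745.

7697064251745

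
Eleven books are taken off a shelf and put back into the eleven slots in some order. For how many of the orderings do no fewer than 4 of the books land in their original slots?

Sum C(11,i)·!(11-i) for i = 4..11:
  i=4: C(11,4)·!7 = 330·1854 = 611820
  i=5: C(11,5)·!6 = 462·265 = 122430
  i=6: C(11,6)·!5 = 462·44 = 20328
  i=7: C(11,7)·!4 = 330·9 = 2970
  i=8: C(11,8)·!3 = 165·2 = 330
  i=9: C(11,9)·!2 = 55·1 = 55
  i=10: C(11,10)·!1 = 11·0 = 0
  i=11: C(11,11)·!0 = 1·1 = 1
Total = 757934.

757934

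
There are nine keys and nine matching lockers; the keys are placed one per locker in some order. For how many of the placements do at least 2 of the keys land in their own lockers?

Sum C(9,i)·!(9-i) for i = 2..9:
  i=2: C(9,2)·!7 = 36·1854 = 66744
  i=3: C(9,3)·!6 = 84·265 = 22260
  i=4: C(9,4)·!5 = 126·44 = 5544
  i=5: C(9,5)·!4 = 126·9 = 1134
  i=6: C(9,6)·!3 = 84·2 = 168
  i=7: C(9,7)·!2 = 36·1 = 36
  i=8: C(9,8)·!1 = 9·0 = 0
  i=9: C(9,9)·!0 = 1·1 = 1
Total = 95887.

95887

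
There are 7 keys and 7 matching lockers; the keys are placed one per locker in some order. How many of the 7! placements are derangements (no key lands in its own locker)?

1854

The subfactorial !7 = [7!/e] (nearest integer).
7! = 5040, and 5040/e ≈ 1854.11, so !7 = 1854.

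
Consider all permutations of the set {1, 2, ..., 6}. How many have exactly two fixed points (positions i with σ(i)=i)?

135

Pick the 2 fixed positions: C(6,2) = 15 ways.
The remaining 4 must be deranged: !4 = 9.
Total: 15 × 9 = 135.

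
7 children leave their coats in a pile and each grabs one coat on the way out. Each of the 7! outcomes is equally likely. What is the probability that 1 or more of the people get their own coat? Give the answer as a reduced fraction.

177/280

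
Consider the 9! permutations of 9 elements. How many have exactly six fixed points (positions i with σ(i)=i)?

168

Choose which 6 of the 9 are fixed: C(9,6) = 84.
The remaining 3 must be deranged: !3 = 2.
Total: 84 × 2 = 168.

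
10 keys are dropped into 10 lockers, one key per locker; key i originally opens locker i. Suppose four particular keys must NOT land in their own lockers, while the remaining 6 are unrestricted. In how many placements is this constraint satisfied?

2399760

Inclusion-exclusion on the 4 forbidden self-matches:
Σ_{j=0}^{4} (-1)^j C(4,j)(10-j)!
= C(4,0)·10! - C(4,1)·9! + C(4,2)·8! - C(4,3)·7! + C(4,4)·6!
= 3628800 - 1451520 + 241920 - 20160 + 720
= 2399760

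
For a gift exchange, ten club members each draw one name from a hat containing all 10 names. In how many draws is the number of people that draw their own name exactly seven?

Choose which 7 of the 10 are fixed: C(10,7) = 120.
The other 3 form a derangement: !3 = 2.
Total: 120 × 2 = 240.

240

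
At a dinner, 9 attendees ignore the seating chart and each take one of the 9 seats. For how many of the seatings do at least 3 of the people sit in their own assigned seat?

29143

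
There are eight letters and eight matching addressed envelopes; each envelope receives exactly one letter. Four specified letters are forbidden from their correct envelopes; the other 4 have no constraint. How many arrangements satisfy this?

24024

Inclusion-exclusion on the 4 forbidden self-matches:
Σ_{j=0}^{4} (-1)^j C(4,j)(8-j)!
= C(4,0)·8! - C(4,1)·7! + C(4,2)·6! - C(4,3)·5! + C(4,4)·4!
= 40320 - 20160 + 4320 - 480 + 24
= 24024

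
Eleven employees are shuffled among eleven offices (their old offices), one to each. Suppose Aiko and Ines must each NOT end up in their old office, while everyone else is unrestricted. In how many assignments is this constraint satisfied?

33022080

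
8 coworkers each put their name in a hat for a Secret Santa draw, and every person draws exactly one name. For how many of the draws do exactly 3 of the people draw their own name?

Pick the 3 fixed positions: C(8,3) = 56 ways.
The remaining 5 must be deranged: !5 = 44.
Total: 56 × 44 = 2464.

2464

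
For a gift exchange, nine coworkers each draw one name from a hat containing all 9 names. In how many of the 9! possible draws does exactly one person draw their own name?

133497

Pick the single fixed position: C(9,1) = 9 ways.
The other 8 form a derangement: !8 = 14833.
Total: 9 × 14833 = 133497.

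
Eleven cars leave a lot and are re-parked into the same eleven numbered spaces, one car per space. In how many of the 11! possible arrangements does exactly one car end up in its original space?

Pick the single fixed position: C(11,1) = 11 ways.
The other 10 form a derangement: !10 = 1334961.
Total: 11 × 1334961 = 14684571.

14684571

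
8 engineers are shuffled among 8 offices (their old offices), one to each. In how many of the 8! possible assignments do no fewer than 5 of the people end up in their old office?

# with exactly i fixed is C(8,i)·!(8-i); sum over i=5..8:
  i=5: C(8,5)·!3 = 56·2 = 112
  i=6: C(8,6)·!2 = 28·1 = 28
  i=7: C(8,7)·!1 = 8·0 = 0
  i=8: C(8,8)·!0 = 1·1 = 1
Total = 141.

141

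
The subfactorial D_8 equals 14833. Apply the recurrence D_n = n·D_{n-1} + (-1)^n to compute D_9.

D_9 = 9·14833 - 1 = 133496.

133496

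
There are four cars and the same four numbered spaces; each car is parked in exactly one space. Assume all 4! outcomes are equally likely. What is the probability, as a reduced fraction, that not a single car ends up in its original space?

3/8

Favorable outcomes: !4 = 9.
Total outcomes: 4! = 24.
Probability = 9/24 = 3/8.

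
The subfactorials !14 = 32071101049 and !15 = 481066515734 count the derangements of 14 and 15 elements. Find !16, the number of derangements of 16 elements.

7697064251745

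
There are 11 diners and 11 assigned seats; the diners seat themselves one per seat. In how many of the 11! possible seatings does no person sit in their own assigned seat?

Recurrence: !11 = 10·(!10 + !9).
!11 = 10·(1334961 + 133496) = 10·1468457 = 14684570

14684570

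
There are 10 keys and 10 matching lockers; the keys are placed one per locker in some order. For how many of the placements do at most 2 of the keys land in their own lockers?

# with exactly i fixed is C(10,i)·!(10-i); sum over i=0..2:
  i=0: C(10,0)·!10 = 1·1334961 = 1334961
  i=1: C(10,1)·!9 = 10·133496 = 1334960
  i=2: C(10,2)·!8 = 45·14833 = 667485
Total = 3337406.

3337406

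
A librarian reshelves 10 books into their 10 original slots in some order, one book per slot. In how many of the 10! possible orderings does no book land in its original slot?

1334961

The number of derangements of 10 is !10 = Σ_{k=0}^{10} (-1)^k·10!/k!
= 10! - 10!/1! + 10!/2! - 10!/3! + 10!/4! - 10!/5! + 10!/6! - 10!/7! + 10!/8! - 10!/9! + 10!/10!
= 3628800 - 3628800 + 1814400 - 604800 + 151200 - 30240 + 5040 - 720 + 90 - 10 + 1
= 1334961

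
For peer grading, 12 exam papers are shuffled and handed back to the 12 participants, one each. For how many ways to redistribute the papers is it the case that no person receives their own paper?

176214841

!12 = 12! · Σ_{k=0}^{12} (-1)^k/k!
= 12! - 12!/1! + 12!/2! - 12!/3! + 12!/4! - 12!/5! + 12!/6! - 12!/7! + 12!/8! - 12!/9! + 12!/10! - 12!/11! + 12!/12!
= 479001600 - 479001600 + 239500800 - 79833600 + 19958400 - 3991680 + 665280 - 95040 + 11880 - 1320 + 132 - 12 + 1
= 176214841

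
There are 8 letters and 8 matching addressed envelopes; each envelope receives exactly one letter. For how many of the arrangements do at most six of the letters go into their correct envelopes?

40319

# with exactly i fixed is C(8,i)·!(8-i); sum over i=0..6:
  i=0: C(8,0)·!8 = 1·14833 = 14833
  i=1: C(8,1)·!7 = 8·1854 = 14832
  i=2: C(8,2)·!6 = 28·265 = 7420
  i=3: C(8,3)·!5 = 56·44 = 2464
  i=4: C(8,4)·!4 = 70·9 = 630
  i=5: C(8,5)·!3 = 56·2 = 112
  i=6: C(8,6)·!2 = 28·1 = 28
Total = 40319.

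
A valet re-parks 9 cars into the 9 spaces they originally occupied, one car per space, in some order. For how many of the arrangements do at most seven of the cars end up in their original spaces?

Sum C(9,i)·!(9-i) for i = 0..7:
  i=0: C(9,0)·!9 = 1·133496 = 133496
  i=1: C(9,1)·!8 = 9·14833 = 133497
  i=2: C(9,2)·!7 = 36·1854 = 66744
  i=3: C(9,3)·!6 = 84·265 = 22260
  i=4: C(9,4)·!5 = 126·44 = 5544
  i=5: C(9,5)·!4 = 126·9 = 1134
  i=6: C(9,6)·!3 = 84·2 = 168
  i=7: C(9,7)·!2 = 36·1 = 36
Total = 362879.

362879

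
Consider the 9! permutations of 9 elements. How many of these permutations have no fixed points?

!9 = 9! · Σ_{k=0}^{9} (-1)^k/k!
= 9! - 9!/1! + 9!/2! - 9!/3! + 9!/4! - 9!/5! + 9!/6! - 9!/7! + 9!/8! - 9!/9!
= 362880 - 362880 + 181440 - 60480 + 15120 - 3024 + 504 - 72 + 9 - 1
= 133496

133496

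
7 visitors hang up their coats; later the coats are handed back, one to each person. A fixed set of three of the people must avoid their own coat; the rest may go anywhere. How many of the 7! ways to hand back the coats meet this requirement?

Let A_j be the event that the j-th constrained one is fixed. By inclusion-exclusion over the 3 events:
Σ_{j=0}^{3} (-1)^j C(3,j)(7-j)!
= C(3,0)·7! - C(3,1)·6! + C(3,2)·5! - C(3,3)·4!
= 5040 - 2160 + 360 - 24
= 3216

3216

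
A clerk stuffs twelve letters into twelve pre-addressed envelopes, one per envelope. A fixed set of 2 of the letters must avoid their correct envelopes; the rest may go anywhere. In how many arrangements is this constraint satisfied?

Inclusion-exclusion on the 2 forbidden self-matches:
Σ_{j=0}^{2} (-1)^j C(2,j)(12-j)!
= C(2,0)·12! - C(2,1)·11! + C(2,2)·10!
= 479001600 - 79833600 + 3628800
= 402796800

402796800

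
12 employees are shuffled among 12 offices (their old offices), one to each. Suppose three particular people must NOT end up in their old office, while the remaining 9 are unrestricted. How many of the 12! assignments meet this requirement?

369774720

Inclusion-exclusion on the 3 forbidden self-matches:
Σ_{j=0}^{3} (-1)^j C(3,j)(12-j)!
= C(3,0)·12! - C(3,1)·11! + C(3,2)·10! - C(3,3)·9!
= 479001600 - 119750400 + 10886400 - 362880
= 369774720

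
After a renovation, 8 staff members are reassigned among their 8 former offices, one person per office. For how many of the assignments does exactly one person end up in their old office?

Pick the single fixed position: C(8,1) = 8 ways.
The remaining 7 must be deranged: !7 = 1854.
Total: 8 × 1854 = 14832.

14832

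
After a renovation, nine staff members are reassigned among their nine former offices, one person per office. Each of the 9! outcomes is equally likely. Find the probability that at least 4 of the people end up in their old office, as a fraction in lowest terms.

6883/362880

Favorable outcomes: Σ_{i≥4} C(9,i)·!(9-i) = 126·44 + 126·9 + 84·2 + 36·1 + 9·0 + 1·1 = 6883.
Total outcomes: 9! = 362880.
Probability = 6883/362880 = 6883/362880.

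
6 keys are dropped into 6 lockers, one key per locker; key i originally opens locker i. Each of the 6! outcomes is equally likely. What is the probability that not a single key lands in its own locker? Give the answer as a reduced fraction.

Favorable outcomes: !6 = 265.
Total outcomes: 6! = 720.
Probability = 265/720 = 53/144.

53/144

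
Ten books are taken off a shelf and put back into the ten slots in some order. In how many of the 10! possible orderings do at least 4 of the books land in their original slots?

68914

Sum C(10,i)·!(10-i) for i = 4..10:
  i=4: C(10,4)·!6 = 210·265 = 55650
  i=5: C(10,5)·!5 = 252·44 = 11088
  i=6: C(10,6)·!4 = 210·9 = 1890
  i=7: C(10,7)·!3 = 120·2 = 240
  i=8: C(10,8)·!2 = 45·1 = 45
  i=9: C(10,9)·!1 = 10·0 = 0
  i=10: C(10,10)·!0 = 1·1 = 1
Total = 68914.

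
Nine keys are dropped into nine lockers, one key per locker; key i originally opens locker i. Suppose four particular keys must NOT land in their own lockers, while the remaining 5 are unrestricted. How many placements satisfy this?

229080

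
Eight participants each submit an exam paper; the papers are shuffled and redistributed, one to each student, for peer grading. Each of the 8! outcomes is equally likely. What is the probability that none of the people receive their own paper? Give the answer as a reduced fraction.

2119/5760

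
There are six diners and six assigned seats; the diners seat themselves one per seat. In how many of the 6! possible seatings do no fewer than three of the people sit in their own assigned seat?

56

Sum C(6,i)·!(6-i) for i = 3..6:
  i=3: C(6,3)·!3 = 20·2 = 40
  i=4: C(6,4)·!2 = 15·1 = 15
  i=5: C(6,5)·!1 = 6·0 = 0
  i=6: C(6,6)·!0 = 1·1 = 1
Total = 56.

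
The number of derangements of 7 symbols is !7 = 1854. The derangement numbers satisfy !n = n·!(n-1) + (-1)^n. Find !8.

!8 = 8·1854 + 1 = 14833.

14833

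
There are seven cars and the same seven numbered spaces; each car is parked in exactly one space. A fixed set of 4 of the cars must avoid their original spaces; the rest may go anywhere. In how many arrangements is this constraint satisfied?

2790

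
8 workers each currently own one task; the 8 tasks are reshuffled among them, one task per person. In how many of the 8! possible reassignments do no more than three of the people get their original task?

Sum C(8,i)·!(8-i) for i = 0..3:
  i=0: C(8,0)·!8 = 1·14833 = 14833
  i=1: C(8,1)·!7 = 8·1854 = 14832
  i=2: C(8,2)·!6 = 28·265 = 7420
  i=3: C(8,3)·!5 = 56·44 = 2464
Total = 39549.

39549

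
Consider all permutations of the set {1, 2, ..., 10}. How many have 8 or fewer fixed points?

3628799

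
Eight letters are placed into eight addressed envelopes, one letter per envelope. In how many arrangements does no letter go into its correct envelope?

14833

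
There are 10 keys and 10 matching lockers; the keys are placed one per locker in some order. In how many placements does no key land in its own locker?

1334961

Use !n = n·!(n-1) + (-1)^n.
!10 = 10·133496 + 1 = 1334961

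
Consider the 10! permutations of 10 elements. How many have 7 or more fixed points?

# with exactly i fixed is C(10,i)·!(10-i); sum over i=7..10:
  i=7: C(10,7)·!3 = 120·2 = 240
  i=8: C(10,8)·!2 = 45·1 = 45
  i=9: C(10,9)·!1 = 10·0 = 0
  i=10: C(10,10)·!0 = 1·1 = 1
Total = 286.

286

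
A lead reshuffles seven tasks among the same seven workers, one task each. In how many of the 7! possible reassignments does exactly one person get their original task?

1855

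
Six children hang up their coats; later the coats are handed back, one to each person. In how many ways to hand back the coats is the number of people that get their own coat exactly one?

Pick the single fixed position: C(6,1) = 6 ways.
The remaining 5 must be deranged: !5 = 44.
Total: 6 × 44 = 264.

264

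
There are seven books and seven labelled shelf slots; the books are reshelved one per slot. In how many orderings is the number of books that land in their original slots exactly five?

Choose which 5 of the 7 are fixed: C(7,5) = 21.
The other 2 form a derangement: !2 = 1.
Total: 21 × 1 = 21.

21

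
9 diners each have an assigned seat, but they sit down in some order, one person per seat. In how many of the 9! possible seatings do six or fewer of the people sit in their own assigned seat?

362843

# with exactly i fixed is C(9,i)·!(9-i); sum over i=0..6:
  i=0: C(9,0)·!9 = 1·133496 = 133496
  i=1: C(9,1)·!8 = 9·14833 = 133497
  i=2: C(9,2)·!7 = 36·1854 = 66744
  i=3: C(9,3)·!6 = 84·265 = 22260
  i=4: C(9,4)·!5 = 126·44 = 5544
  i=5: C(9,5)·!4 = 126·9 = 1134
  i=6: C(9,6)·!3 = 84·2 = 168
Total = 362843.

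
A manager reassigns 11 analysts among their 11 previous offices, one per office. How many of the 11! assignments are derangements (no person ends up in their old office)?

14684570

The number of derangements of 11 is !11 = Σ_{k=0}^{11} (-1)^k·11!/k!
= 11! - 11!/1! + 11!/2! - 11!/3! + 11!/4! - 11!/5! + 11!/6! - 11!/7! + 11!/8! - 11!/9! + 11!/10! - 11!/11!
= 39916800 - 39916800 + 19958400 - 6652800 + 1663200 - 332640 + 55440 - 7920 + 990 - 110 + 11 - 1
= 14684570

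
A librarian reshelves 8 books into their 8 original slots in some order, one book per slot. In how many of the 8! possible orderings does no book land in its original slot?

14833

By inclusion-exclusion, !8 = Σ (-1)^k · 8!/k! for k=0..8
= 8! - 8!/1! + 8!/2! - 8!/3! + 8!/4! - 8!/5! + 8!/6! - 8!/7! + 8!/8!
= 40320 - 40320 + 20160 - 6720 + 1680 - 336 + 56 - 8 + 1
= 14833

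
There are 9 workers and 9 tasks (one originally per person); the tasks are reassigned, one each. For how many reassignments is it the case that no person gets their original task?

133496

Use !n = (n-1)(!(n-1) + !(n-2)).
!9 = 8·(14833 + 1854) = 8·16687 = 133496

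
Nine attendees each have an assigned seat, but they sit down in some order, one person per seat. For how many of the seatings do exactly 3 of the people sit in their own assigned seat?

22260

Pick the 3 fixed positions: C(9,3) = 84 ways.
The other 6 form a derangement: !6 = 265.
Total: 84 × 265 = 22260.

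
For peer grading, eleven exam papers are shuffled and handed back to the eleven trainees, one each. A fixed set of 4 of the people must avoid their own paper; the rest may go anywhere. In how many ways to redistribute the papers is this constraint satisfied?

Let A_j be the event that the j-th constrained one is fixed. By inclusion-exclusion over the 4 events:
Σ_{j=0}^{4} (-1)^j C(4,j)(11-j)!
= C(4,0)·11! - C(4,1)·10! + C(4,2)·9! - C(4,3)·8! + C(4,4)·7!
= 39916800 - 14515200 + 2177280 - 161280 + 5040
= 27422640

27422640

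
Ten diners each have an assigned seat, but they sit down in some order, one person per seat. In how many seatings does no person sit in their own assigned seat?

!10 is the nearest integer to 10!/e.
10! = 3628800, and 3628800/e ≈ 1334960.92, so !10 = 1334961.

1334961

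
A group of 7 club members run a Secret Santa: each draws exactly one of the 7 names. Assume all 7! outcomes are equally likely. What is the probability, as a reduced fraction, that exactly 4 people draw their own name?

1/72

Favorable outcomes: C(7,4)·!3 = 35·2 = 70.
Total outcomes: 7! = 5040.
Probability = 70/5040 = 1/72.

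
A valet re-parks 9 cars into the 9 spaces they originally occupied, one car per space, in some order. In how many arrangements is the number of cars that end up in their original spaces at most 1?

Sum C(9,i)·!(9-i) for i = 0..1:
  i=0: C(9,0)·!9 = 1·133496 = 133496
  i=1: C(9,1)·!8 = 9·14833 = 133497
Total = 266993.

266993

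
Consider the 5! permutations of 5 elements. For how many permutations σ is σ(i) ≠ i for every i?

44

!5 is the nearest integer to 5!/e.
5! = 120, and 120/e ≈ 44.15, so !5 = 44.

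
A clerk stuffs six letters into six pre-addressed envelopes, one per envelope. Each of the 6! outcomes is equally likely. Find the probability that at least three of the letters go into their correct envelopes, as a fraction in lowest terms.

7/90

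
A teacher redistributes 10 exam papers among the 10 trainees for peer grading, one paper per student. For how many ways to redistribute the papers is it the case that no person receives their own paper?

The subfactorial !10 = [10!/e] (nearest integer).
10! = 3628800, and 3628800/e ≈ 1334960.92, so !10 = 1334961.

1334961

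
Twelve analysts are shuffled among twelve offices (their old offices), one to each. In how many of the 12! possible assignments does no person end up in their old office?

!12 is the nearest integer to 12!/e.
12! = 479001600, and 479001600/e ≈ 176214840.93, so !12 = 176214841.

176214841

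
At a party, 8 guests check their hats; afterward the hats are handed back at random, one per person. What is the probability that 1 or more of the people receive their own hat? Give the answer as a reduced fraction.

3641/5760

Favorable outcomes: Σ_{i≥1} C(8,i)·!(8-i) = 8·1854 + 28·265 + 56·44 + 70·9 + 56·2 + 28·1 + 8·0 + 1·1 = 25487.
Total outcomes: 8! = 40320.
Probability = 25487/40320 = 3641/5760.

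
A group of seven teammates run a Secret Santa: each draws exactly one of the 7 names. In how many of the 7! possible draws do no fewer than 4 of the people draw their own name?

92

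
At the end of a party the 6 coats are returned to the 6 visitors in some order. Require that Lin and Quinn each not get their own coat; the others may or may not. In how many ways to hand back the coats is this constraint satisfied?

504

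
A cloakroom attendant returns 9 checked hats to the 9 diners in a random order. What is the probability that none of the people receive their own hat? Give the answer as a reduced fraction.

Favorable outcomes: !9 = 133496.
Total outcomes: 9! = 362880.
Probability = 133496/362880 = 16687/45360.

16687/45360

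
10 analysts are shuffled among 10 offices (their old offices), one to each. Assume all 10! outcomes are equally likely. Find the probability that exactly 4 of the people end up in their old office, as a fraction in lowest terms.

Favorable outcomes: C(10,4)·!6 = 210·265 = 55650.
Total outcomes: 10! = 3628800.
Probability = 55650/3628800 = 53/3456.

53/3456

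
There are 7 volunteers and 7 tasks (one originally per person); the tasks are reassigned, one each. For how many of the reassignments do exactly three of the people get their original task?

Pick the 3 fixed positions: C(7,3) = 35 ways.
The other 4 form a derangement: !4 = 9.
Total: 35 × 9 = 315.

315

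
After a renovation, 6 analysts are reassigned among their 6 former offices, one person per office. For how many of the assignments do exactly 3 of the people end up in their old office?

40

Pick the 3 fixed positions: C(6,3) = 20 ways.
The other 3 form a derangement: !3 = 2.
Total: 20 × 2 = 40.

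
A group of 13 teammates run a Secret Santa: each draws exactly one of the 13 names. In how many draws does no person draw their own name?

Use !n = n·!(n-1) + (-1)^n.
!13 = 13·176214841 - 1 = 2290792932

2290792932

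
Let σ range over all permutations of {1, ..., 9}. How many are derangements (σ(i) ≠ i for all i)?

133496

The subfactorial !9 = [9!/e] (nearest integer).
9! = 362880, and 362880/e ≈ 133496.09, so !9 = 133496.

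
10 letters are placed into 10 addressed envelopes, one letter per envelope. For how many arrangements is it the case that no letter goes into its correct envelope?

The number of derangements of 10 is !10 = Σ_{k=0}^{10} (-1)^k·10!/k!
= 10! - 10!/1! + 10!/2! - 10!/3! + 10!/4! - 10!/5! + 10!/6! - 10!/7! + 10!/8! - 10!/9! + 10!/10!
= 3628800 - 3628800 + 1814400 - 604800 + 151200 - 30240 + 5040 - 720 + 90 - 10 + 1
= 1334961

1334961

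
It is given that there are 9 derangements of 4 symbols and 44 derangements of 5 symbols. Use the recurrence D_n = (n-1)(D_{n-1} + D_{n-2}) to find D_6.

265

D_6 = (6-1)·(D_5 + D_4) = 5·(44 + 9) = 5·53 = 265.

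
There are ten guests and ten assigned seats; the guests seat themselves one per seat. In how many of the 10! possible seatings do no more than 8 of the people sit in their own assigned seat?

3628799

Sum C(10,i)·!(10-i) for i = 0..8:
  i=0: C(10,0)·!10 = 1·1334961 = 1334961
  i=1: C(10,1)·!9 = 10·133496 = 1334960
  i=2: C(10,2)·!8 = 45·14833 = 667485
  i=3: C(10,3)·!7 = 120·1854 = 222480
  i=4: C(10,4)·!6 = 210·265 = 55650
  i=5: C(10,5)·!5 = 252·44 = 11088
  i=6: C(10,6)·!4 = 210·9 = 1890
  i=7: C(10,7)·!3 = 120·2 = 240
  i=8: C(10,8)·!2 = 45·1 = 45
Total = 3628799.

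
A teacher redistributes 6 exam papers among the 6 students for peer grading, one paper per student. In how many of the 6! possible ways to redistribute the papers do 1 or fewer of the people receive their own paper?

529

Sum C(6,i)·!(6-i) for i = 0..1:
  i=0: C(6,0)·!6 = 1·265 = 265
  i=1: C(6,1)·!5 = 6·44 = 264
Total = 529.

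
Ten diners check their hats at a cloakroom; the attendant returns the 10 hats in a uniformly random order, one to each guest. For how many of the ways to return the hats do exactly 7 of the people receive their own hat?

Pick the 7 fixed positions: C(10,7) = 120 ways.
The remaining 3 must be deranged: !3 = 2.
Total: 120 × 2 = 240.

240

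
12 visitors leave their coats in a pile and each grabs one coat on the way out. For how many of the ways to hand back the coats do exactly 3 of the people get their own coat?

29369120

Choose which 3 of the 12 are fixed: C(12,3) = 220.
The other 9 form a derangement: !9 = 133496.
Total: 220 × 133496 = 29369120.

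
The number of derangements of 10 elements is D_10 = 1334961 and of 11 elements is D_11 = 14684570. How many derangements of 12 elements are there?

D_12 = (12-1)·(D_11 + D_10) = 11·(14684570 + 1334961) = 11·16019531 = 176214841.

176214841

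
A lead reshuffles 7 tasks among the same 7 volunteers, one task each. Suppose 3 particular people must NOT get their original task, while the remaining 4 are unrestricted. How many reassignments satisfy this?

Inclusion-exclusion on the 3 forbidden self-matches:
Σ_{j=0}^{3} (-1)^j C(3,j)(7-j)!
= C(3,0)·7! - C(3,1)·6! + C(3,2)·5! - C(3,3)·4!
= 5040 - 2160 + 360 - 24
= 3216

3216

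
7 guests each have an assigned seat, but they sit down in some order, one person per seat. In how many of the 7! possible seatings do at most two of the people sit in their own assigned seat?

4633

# with exactly i fixed is C(7,i)·!(7-i); sum over i=0..2:
  i=0: C(7,0)·!7 = 1·1854 = 1854
  i=1: C(7,1)·!6 = 7·265 = 1855
  i=2: C(7,2)·!5 = 21·44 = 924
Total = 4633.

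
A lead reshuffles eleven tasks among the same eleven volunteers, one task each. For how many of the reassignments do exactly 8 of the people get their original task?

Pick the 8 fixed positions: C(11,8) = 165 ways.
The remaining 3 must be deranged: !3 = 2.
Total: 165 × 2 = 330.

330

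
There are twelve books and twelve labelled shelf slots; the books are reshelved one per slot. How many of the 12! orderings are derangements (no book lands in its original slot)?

!12 is the nearest integer to 12!/e.
12! = 479001600, and 479001600/e ≈ 176214840.93, so !12 = 176214841.

176214841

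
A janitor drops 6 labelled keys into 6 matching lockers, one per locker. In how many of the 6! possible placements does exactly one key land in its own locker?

264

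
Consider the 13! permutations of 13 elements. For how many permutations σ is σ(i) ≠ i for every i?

Recurrence: !13 = 12·(!12 + !11).
!13 = 12·(176214841 + 14684570) = 12·190899411 = 2290792932

2290792932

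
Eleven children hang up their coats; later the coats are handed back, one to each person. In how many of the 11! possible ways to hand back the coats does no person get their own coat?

14684570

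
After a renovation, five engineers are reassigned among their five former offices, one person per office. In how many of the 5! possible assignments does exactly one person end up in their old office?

45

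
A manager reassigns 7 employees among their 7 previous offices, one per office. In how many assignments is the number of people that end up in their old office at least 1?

3186

Sum C(7,i)·!(7-i) for i = 1..7:
  i=1: C(7,1)·!6 = 7·265 = 1855
  i=2: C(7,2)·!5 = 21·44 = 924
  i=3: C(7,3)·!4 = 35·9 = 315
  i=4: C(7,4)·!3 = 35·2 = 70
  i=5: C(7,5)·!2 = 21·1 = 21
  i=6: C(7,6)·!1 = 7·0 = 0
  i=7: C(7,7)·!0 = 1·1 = 1
Total = 3186.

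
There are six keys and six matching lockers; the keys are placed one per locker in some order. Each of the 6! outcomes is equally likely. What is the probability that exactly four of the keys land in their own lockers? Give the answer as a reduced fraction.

Favorable outcomes: C(6,4)·!2 = 15·1 = 15.
Total outcomes: 6! = 720.
Probability = 15/720 = 1/48.

1/48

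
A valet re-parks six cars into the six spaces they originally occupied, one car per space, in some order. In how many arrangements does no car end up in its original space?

265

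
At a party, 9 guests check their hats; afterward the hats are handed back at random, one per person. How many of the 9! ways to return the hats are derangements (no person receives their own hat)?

133496

Use !n = n·!(n-1) + (-1)^n.
!9 = 9·14833 - 1 = 133496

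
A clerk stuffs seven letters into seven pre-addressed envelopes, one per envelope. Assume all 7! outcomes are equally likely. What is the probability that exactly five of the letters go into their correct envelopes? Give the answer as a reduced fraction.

1/240

Favorable outcomes: C(7,5)·!2 = 21·1 = 21.
Total outcomes: 7! = 5040.
Probability = 21/5040 = 1/240.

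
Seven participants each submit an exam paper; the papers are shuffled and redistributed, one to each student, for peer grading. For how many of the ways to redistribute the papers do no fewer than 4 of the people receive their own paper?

# with exactly i fixed is C(7,i)·!(7-i); sum over i=4..7:
  i=4: C(7,4)·!3 = 35·2 = 70
  i=5: C(7,5)·!2 = 21·1 = 21
  i=6: C(7,6)·!1 = 7·0 = 0
  i=7: C(7,7)·!0 = 1·1 = 1
Total = 92.

92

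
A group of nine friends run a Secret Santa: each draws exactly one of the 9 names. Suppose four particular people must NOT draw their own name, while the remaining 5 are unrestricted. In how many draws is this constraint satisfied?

229080

Inclusion-exclusion on the 4 forbidden self-matches:
Σ_{j=0}^{4} (-1)^j C(4,j)(9-j)!
= C(4,0)·9! - C(4,1)·8! + C(4,2)·7! - C(4,3)·6! + C(4,4)·5!
= 362880 - 161280 + 30240 - 2880 + 120
= 229080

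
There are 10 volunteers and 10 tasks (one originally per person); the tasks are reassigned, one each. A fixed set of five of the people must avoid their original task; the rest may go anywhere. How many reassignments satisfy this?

Inclusion-exclusion on the 5 forbidden self-matches:
Σ_{j=0}^{5} (-1)^j C(5,j)(10-j)!
= C(5,0)·10! - C(5,1)·9! + C(5,2)·8! - C(5,3)·7! + C(5,4)·6! - C(5,5)·5!
= 3628800 - 1814400 + 403200 - 50400 + 3600 - 120
= 2170680

2170680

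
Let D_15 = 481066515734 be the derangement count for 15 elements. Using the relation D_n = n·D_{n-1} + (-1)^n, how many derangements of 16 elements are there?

D_16 = 16·481066515734 + 1 = 7697064251745.

7697064251745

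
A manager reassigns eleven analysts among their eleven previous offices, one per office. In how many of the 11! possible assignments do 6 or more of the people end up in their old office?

Sum C(11,i)·!(11-i) for i = 6..11:
  i=6: C(11,6)·!5 = 462·44 = 20328
  i=7: C(11,7)·!4 = 330·9 = 2970
  i=8: C(11,8)·!3 = 165·2 = 330
  i=9: C(11,9)·!2 = 55·1 = 55
  i=10: C(11,10)·!1 = 11·0 = 0
  i=11: C(11,11)·!0 = 1·1 = 1
Total = 23684.

23684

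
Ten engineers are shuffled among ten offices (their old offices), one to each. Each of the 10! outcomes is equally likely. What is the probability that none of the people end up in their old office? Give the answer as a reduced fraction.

16481/44800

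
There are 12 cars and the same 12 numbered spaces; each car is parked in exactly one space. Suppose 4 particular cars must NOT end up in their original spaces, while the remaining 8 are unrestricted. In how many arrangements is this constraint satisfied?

339696000

Inclusion-exclusion on the 4 forbidden self-matches:
Σ_{j=0}^{4} (-1)^j C(4,j)(12-j)!
= C(4,0)·12! - C(4,1)·11! + C(4,2)·10! - C(4,3)·9! + C(4,4)·8!
= 479001600 - 159667200 + 21772800 - 1451520 + 40320
= 339696000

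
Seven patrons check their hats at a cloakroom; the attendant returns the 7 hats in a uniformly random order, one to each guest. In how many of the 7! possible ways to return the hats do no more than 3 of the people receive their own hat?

4948

# with exactly i fixed is C(7,i)·!(7-i); sum over i=0..3:
  i=0: C(7,0)·!7 = 1·1854 = 1854
  i=1: C(7,1)·!6 = 7·265 = 1855
  i=2: C(7,2)·!5 = 21·44 = 924
  i=3: C(7,3)·!4 = 35·9 = 315
Total = 4948.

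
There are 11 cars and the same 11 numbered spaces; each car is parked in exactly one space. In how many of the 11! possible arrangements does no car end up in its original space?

14684570

Recurrence: !11 = 10·(!10 + !9).
!11 = 10·(1334961 + 133496) = 10·1468457 = 14684570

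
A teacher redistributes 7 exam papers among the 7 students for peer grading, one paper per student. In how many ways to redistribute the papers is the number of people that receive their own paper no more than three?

Sum C(7,i)·!(7-i) for i = 0..3:
  i=0: C(7,0)·!7 = 1·1854 = 1854
  i=1: C(7,1)·!6 = 7·265 = 1855
  i=2: C(7,2)·!5 = 21·44 = 924
  i=3: C(7,3)·!4 = 35·9 = 315
Total = 4948.

4948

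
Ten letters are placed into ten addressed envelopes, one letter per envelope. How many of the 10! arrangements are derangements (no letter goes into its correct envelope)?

1334961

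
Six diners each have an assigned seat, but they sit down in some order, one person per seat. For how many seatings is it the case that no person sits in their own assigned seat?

By inclusion-exclusion, !6 = Σ (-1)^k · 6!/k! for k=0..6
= 6! - 6!/1! + 6!/2! - 6!/3! + 6!/4! - 6!/5! + 6!/6!
= 720 - 720 + 360 - 120 + 30 - 6 + 1
= 265

265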